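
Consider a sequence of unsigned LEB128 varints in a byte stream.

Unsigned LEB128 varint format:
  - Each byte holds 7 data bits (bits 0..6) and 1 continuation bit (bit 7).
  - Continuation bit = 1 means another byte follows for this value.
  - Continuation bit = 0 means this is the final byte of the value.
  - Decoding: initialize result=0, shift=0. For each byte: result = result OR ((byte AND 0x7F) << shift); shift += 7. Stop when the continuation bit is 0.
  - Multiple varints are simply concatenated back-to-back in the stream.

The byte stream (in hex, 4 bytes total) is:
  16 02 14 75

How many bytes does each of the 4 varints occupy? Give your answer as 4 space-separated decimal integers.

  byte[0]=0x16 cont=0 payload=0x16=22: acc |= 22<<0 -> acc=22 shift=7 [end]
Varint 1: bytes[0:1] = 16 -> value 22 (1 byte(s))
  byte[1]=0x02 cont=0 payload=0x02=2: acc |= 2<<0 -> acc=2 shift=7 [end]
Varint 2: bytes[1:2] = 02 -> value 2 (1 byte(s))
  byte[2]=0x14 cont=0 payload=0x14=20: acc |= 20<<0 -> acc=20 shift=7 [end]
Varint 3: bytes[2:3] = 14 -> value 20 (1 byte(s))
  byte[3]=0x75 cont=0 payload=0x75=117: acc |= 117<<0 -> acc=117 shift=7 [end]
Varint 4: bytes[3:4] = 75 -> value 117 (1 byte(s))

Answer: 1 1 1 1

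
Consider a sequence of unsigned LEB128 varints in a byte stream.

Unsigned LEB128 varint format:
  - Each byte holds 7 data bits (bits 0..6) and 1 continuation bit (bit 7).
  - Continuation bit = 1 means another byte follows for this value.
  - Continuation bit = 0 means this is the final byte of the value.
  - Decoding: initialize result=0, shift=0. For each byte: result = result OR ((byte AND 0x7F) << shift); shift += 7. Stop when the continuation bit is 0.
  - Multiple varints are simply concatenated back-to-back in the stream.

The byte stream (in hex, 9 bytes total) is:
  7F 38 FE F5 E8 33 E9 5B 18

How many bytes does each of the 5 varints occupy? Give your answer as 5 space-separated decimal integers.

  byte[0]=0x7F cont=0 payload=0x7F=127: acc |= 127<<0 -> acc=127 shift=7 [end]
Varint 1: bytes[0:1] = 7F -> value 127 (1 byte(s))
  byte[1]=0x38 cont=0 payload=0x38=56: acc |= 56<<0 -> acc=56 shift=7 [end]
Varint 2: bytes[1:2] = 38 -> value 56 (1 byte(s))
  byte[2]=0xFE cont=1 payload=0x7E=126: acc |= 126<<0 -> acc=126 shift=7
  byte[3]=0xF5 cont=1 payload=0x75=117: acc |= 117<<7 -> acc=15102 shift=14
  byte[4]=0xE8 cont=1 payload=0x68=104: acc |= 104<<14 -> acc=1719038 shift=21
  byte[5]=0x33 cont=0 payload=0x33=51: acc |= 51<<21 -> acc=108673790 shift=28 [end]
Varint 3: bytes[2:6] = FE F5 E8 33 -> value 108673790 (4 byte(s))
  byte[6]=0xE9 cont=1 payload=0x69=105: acc |= 105<<0 -> acc=105 shift=7
  byte[7]=0x5B cont=0 payload=0x5B=91: acc |= 91<<7 -> acc=11753 shift=14 [end]
Varint 4: bytes[6:8] = E9 5B -> value 11753 (2 byte(s))
  byte[8]=0x18 cont=0 payload=0x18=24: acc |= 24<<0 -> acc=24 shift=7 [end]
Varint 5: bytes[8:9] = 18 -> value 24 (1 byte(s))

Answer: 1 1 4 2 1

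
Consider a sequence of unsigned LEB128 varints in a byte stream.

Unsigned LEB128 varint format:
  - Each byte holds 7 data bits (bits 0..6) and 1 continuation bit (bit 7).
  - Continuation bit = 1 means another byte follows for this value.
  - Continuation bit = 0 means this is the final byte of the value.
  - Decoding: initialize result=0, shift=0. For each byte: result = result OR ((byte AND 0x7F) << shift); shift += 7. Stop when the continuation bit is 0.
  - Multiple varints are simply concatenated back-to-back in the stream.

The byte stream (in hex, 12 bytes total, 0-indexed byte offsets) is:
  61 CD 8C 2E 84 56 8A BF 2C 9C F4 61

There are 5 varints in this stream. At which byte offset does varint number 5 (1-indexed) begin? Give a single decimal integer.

  byte[0]=0x61 cont=0 payload=0x61=97: acc |= 97<<0 -> acc=97 shift=7 [end]
Varint 1: bytes[0:1] = 61 -> value 97 (1 byte(s))
  byte[1]=0xCD cont=1 payload=0x4D=77: acc |= 77<<0 -> acc=77 shift=7
  byte[2]=0x8C cont=1 payload=0x0C=12: acc |= 12<<7 -> acc=1613 shift=14
  byte[3]=0x2E cont=0 payload=0x2E=46: acc |= 46<<14 -> acc=755277 shift=21 [end]
Varint 2: bytes[1:4] = CD 8C 2E -> value 755277 (3 byte(s))
  byte[4]=0x84 cont=1 payload=0x04=4: acc |= 4<<0 -> acc=4 shift=7
  byte[5]=0x56 cont=0 payload=0x56=86: acc |= 86<<7 -> acc=11012 shift=14 [end]
Varint 3: bytes[4:6] = 84 56 -> value 11012 (2 byte(s))
  byte[6]=0x8A cont=1 payload=0x0A=10: acc |= 10<<0 -> acc=10 shift=7
  byte[7]=0xBF cont=1 payload=0x3F=63: acc |= 63<<7 -> acc=8074 shift=14
  byte[8]=0x2C cont=0 payload=0x2C=44: acc |= 44<<14 -> acc=728970 shift=21 [end]
Varint 4: bytes[6:9] = 8A BF 2C -> value 728970 (3 byte(s))
  byte[9]=0x9C cont=1 payload=0x1C=28: acc |= 28<<0 -> acc=28 shift=7
  byte[10]=0xF4 cont=1 payload=0x74=116: acc |= 116<<7 -> acc=14876 shift=14
  byte[11]=0x61 cont=0 payload=0x61=97: acc |= 97<<14 -> acc=1604124 shift=21 [end]
Varint 5: bytes[9:12] = 9C F4 61 -> value 1604124 (3 byte(s))

Answer: 9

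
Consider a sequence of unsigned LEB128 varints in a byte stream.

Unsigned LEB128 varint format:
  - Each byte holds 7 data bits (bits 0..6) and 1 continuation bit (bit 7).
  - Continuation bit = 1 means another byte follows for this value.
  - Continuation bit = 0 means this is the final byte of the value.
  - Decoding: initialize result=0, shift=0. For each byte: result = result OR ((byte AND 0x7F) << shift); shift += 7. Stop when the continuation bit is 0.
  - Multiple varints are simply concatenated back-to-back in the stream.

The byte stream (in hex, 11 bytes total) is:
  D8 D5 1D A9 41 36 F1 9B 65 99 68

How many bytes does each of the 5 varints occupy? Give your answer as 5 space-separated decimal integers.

  byte[0]=0xD8 cont=1 payload=0x58=88: acc |= 88<<0 -> acc=88 shift=7
  byte[1]=0xD5 cont=1 payload=0x55=85: acc |= 85<<7 -> acc=10968 shift=14
  byte[2]=0x1D cont=0 payload=0x1D=29: acc |= 29<<14 -> acc=486104 shift=21 [end]
Varint 1: bytes[0:3] = D8 D5 1D -> value 486104 (3 byte(s))
  byte[3]=0xA9 cont=1 payload=0x29=41: acc |= 41<<0 -> acc=41 shift=7
  byte[4]=0x41 cont=0 payload=0x41=65: acc |= 65<<7 -> acc=8361 shift=14 [end]
Varint 2: bytes[3:5] = A9 41 -> value 8361 (2 byte(s))
  byte[5]=0x36 cont=0 payload=0x36=54: acc |= 54<<0 -> acc=54 shift=7 [end]
Varint 3: bytes[5:6] = 36 -> value 54 (1 byte(s))
  byte[6]=0xF1 cont=1 payload=0x71=113: acc |= 113<<0 -> acc=113 shift=7
  byte[7]=0x9B cont=1 payload=0x1B=27: acc |= 27<<7 -> acc=3569 shift=14
  byte[8]=0x65 cont=0 payload=0x65=101: acc |= 101<<14 -> acc=1658353 shift=21 [end]
Varint 4: bytes[6:9] = F1 9B 65 -> value 1658353 (3 byte(s))
  byte[9]=0x99 cont=1 payload=0x19=25: acc |= 25<<0 -> acc=25 shift=7
  byte[10]=0x68 cont=0 payload=0x68=104: acc |= 104<<7 -> acc=13337 shift=14 [end]
Varint 5: bytes[9:11] = 99 68 -> value 13337 (2 byte(s))

Answer: 3 2 1 3 2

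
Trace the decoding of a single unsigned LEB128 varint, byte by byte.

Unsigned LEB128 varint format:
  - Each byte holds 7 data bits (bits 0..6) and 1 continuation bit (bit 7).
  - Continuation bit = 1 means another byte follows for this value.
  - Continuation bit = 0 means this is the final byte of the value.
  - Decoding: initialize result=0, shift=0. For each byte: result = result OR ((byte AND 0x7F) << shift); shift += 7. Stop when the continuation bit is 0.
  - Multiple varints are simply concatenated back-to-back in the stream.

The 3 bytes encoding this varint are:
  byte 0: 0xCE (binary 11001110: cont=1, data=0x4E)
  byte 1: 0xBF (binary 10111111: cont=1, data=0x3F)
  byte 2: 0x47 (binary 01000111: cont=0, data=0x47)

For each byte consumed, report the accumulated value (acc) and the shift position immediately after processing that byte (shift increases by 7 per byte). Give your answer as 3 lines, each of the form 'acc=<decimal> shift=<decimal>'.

Answer: acc=78 shift=7
acc=8142 shift=14
acc=1171406 shift=21

Derivation:
byte 0=0xCE: payload=0x4E=78, contrib = 78<<0 = 78; acc -> 78, shift -> 7
byte 1=0xBF: payload=0x3F=63, contrib = 63<<7 = 8064; acc -> 8142, shift -> 14
byte 2=0x47: payload=0x47=71, contrib = 71<<14 = 1163264; acc -> 1171406, shift -> 21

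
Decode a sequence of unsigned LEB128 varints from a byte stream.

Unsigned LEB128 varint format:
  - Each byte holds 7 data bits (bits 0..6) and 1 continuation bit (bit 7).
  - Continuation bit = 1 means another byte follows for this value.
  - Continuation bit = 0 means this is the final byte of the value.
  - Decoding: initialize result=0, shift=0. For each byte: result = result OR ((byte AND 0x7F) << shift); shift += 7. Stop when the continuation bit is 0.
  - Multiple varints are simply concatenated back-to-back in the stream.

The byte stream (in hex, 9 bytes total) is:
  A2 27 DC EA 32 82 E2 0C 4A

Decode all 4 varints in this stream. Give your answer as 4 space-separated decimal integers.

  byte[0]=0xA2 cont=1 payload=0x22=34: acc |= 34<<0 -> acc=34 shift=7
  byte[1]=0x27 cont=0 payload=0x27=39: acc |= 39<<7 -> acc=5026 shift=14 [end]
Varint 1: bytes[0:2] = A2 27 -> value 5026 (2 byte(s))
  byte[2]=0xDC cont=1 payload=0x5C=92: acc |= 92<<0 -> acc=92 shift=7
  byte[3]=0xEA cont=1 payload=0x6A=106: acc |= 106<<7 -> acc=13660 shift=14
  byte[4]=0x32 cont=0 payload=0x32=50: acc |= 50<<14 -> acc=832860 shift=21 [end]
Varint 2: bytes[2:5] = DC EA 32 -> value 832860 (3 byte(s))
  byte[5]=0x82 cont=1 payload=0x02=2: acc |= 2<<0 -> acc=2 shift=7
  byte[6]=0xE2 cont=1 payload=0x62=98: acc |= 98<<7 -> acc=12546 shift=14
  byte[7]=0x0C cont=0 payload=0x0C=12: acc |= 12<<14 -> acc=209154 shift=21 [end]
Varint 3: bytes[5:8] = 82 E2 0C -> value 209154 (3 byte(s))
  byte[8]=0x4A cont=0 payload=0x4A=74: acc |= 74<<0 -> acc=74 shift=7 [end]
Varint 4: bytes[8:9] = 4A -> value 74 (1 byte(s))

Answer: 5026 832860 209154 74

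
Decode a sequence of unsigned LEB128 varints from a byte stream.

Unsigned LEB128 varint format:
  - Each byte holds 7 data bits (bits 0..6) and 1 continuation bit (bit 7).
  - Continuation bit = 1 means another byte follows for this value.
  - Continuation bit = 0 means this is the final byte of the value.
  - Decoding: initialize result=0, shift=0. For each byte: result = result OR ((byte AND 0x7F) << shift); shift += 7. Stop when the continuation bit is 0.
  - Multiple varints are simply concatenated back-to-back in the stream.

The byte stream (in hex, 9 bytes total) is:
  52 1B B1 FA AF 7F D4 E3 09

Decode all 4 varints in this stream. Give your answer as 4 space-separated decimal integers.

Answer: 82 27 267124017 160212

Derivation:
  byte[0]=0x52 cont=0 payload=0x52=82: acc |= 82<<0 -> acc=82 shift=7 [end]
Varint 1: bytes[0:1] = 52 -> value 82 (1 byte(s))
  byte[1]=0x1B cont=0 payload=0x1B=27: acc |= 27<<0 -> acc=27 shift=7 [end]
Varint 2: bytes[1:2] = 1B -> value 27 (1 byte(s))
  byte[2]=0xB1 cont=1 payload=0x31=49: acc |= 49<<0 -> acc=49 shift=7
  byte[3]=0xFA cont=1 payload=0x7A=122: acc |= 122<<7 -> acc=15665 shift=14
  byte[4]=0xAF cont=1 payload=0x2F=47: acc |= 47<<14 -> acc=785713 shift=21
  byte[5]=0x7F cont=0 payload=0x7F=127: acc |= 127<<21 -> acc=267124017 shift=28 [end]
Varint 3: bytes[2:6] = B1 FA AF 7F -> value 267124017 (4 byte(s))
  byte[6]=0xD4 cont=1 payload=0x54=84: acc |= 84<<0 -> acc=84 shift=7
  byte[7]=0xE3 cont=1 payload=0x63=99: acc |= 99<<7 -> acc=12756 shift=14
  byte[8]=0x09 cont=0 payload=0x09=9: acc |= 9<<14 -> acc=160212 shift=21 [end]
Varint 4: bytes[6:9] = D4 E3 09 -> value 160212 (3 byte(s))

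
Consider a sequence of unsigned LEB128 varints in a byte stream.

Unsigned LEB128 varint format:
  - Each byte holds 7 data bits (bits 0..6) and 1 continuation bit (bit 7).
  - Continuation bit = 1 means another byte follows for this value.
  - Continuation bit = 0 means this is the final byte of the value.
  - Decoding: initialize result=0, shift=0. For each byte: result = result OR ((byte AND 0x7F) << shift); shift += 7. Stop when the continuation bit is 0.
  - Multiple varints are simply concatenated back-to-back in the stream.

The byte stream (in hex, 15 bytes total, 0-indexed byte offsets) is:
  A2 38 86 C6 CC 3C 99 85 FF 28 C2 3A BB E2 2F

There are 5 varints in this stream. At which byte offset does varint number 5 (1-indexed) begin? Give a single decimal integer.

  byte[0]=0xA2 cont=1 payload=0x22=34: acc |= 34<<0 -> acc=34 shift=7
  byte[1]=0x38 cont=0 payload=0x38=56: acc |= 56<<7 -> acc=7202 shift=14 [end]
Varint 1: bytes[0:2] = A2 38 -> value 7202 (2 byte(s))
  byte[2]=0x86 cont=1 payload=0x06=6: acc |= 6<<0 -> acc=6 shift=7
  byte[3]=0xC6 cont=1 payload=0x46=70: acc |= 70<<7 -> acc=8966 shift=14
  byte[4]=0xCC cont=1 payload=0x4C=76: acc |= 76<<14 -> acc=1254150 shift=21
  byte[5]=0x3C cont=0 payload=0x3C=60: acc |= 60<<21 -> acc=127083270 shift=28 [end]
Varint 2: bytes[2:6] = 86 C6 CC 3C -> value 127083270 (4 byte(s))
  byte[6]=0x99 cont=1 payload=0x19=25: acc |= 25<<0 -> acc=25 shift=7
  byte[7]=0x85 cont=1 payload=0x05=5: acc |= 5<<7 -> acc=665 shift=14
  byte[8]=0xFF cont=1 payload=0x7F=127: acc |= 127<<14 -> acc=2081433 shift=21
  byte[9]=0x28 cont=0 payload=0x28=40: acc |= 40<<21 -> acc=85967513 shift=28 [end]
Varint 3: bytes[6:10] = 99 85 FF 28 -> value 85967513 (4 byte(s))
  byte[10]=0xC2 cont=1 payload=0x42=66: acc |= 66<<0 -> acc=66 shift=7
  byte[11]=0x3A cont=0 payload=0x3A=58: acc |= 58<<7 -> acc=7490 shift=14 [end]
Varint 4: bytes[10:12] = C2 3A -> value 7490 (2 byte(s))
  byte[12]=0xBB cont=1 payload=0x3B=59: acc |= 59<<0 -> acc=59 shift=7
  byte[13]=0xE2 cont=1 payload=0x62=98: acc |= 98<<7 -> acc=12603 shift=14
  byte[14]=0x2F cont=0 payload=0x2F=47: acc |= 47<<14 -> acc=782651 shift=21 [end]
Varint 5: bytes[12:15] = BB E2 2F -> value 782651 (3 byte(s))

Answer: 12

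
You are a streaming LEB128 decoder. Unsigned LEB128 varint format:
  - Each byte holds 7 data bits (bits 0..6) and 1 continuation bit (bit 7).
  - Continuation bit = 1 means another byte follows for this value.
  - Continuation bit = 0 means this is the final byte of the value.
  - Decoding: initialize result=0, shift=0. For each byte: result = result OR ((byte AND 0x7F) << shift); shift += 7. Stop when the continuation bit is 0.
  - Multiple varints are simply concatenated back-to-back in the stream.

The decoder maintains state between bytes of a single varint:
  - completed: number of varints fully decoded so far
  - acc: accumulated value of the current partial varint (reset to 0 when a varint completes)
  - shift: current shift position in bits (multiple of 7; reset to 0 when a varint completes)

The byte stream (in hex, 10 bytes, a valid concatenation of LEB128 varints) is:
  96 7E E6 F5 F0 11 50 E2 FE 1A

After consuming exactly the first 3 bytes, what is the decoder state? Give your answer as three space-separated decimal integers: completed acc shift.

Answer: 1 102 7

Derivation:
byte[0]=0x96 cont=1 payload=0x16: acc |= 22<<0 -> completed=0 acc=22 shift=7
byte[1]=0x7E cont=0 payload=0x7E: varint #1 complete (value=16150); reset -> completed=1 acc=0 shift=0
byte[2]=0xE6 cont=1 payload=0x66: acc |= 102<<0 -> completed=1 acc=102 shift=7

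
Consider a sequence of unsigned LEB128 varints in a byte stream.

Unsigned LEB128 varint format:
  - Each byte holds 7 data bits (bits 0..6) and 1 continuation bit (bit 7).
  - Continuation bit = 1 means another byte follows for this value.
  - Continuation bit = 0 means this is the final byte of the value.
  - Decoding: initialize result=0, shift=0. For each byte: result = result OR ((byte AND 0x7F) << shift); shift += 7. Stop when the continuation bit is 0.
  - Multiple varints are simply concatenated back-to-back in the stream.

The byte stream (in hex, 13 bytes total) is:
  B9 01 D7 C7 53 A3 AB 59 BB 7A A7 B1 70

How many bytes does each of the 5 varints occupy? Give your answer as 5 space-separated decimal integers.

Answer: 2 3 3 2 3

Derivation:
  byte[0]=0xB9 cont=1 payload=0x39=57: acc |= 57<<0 -> acc=57 shift=7
  byte[1]=0x01 cont=0 payload=0x01=1: acc |= 1<<7 -> acc=185 shift=14 [end]
Varint 1: bytes[0:2] = B9 01 -> value 185 (2 byte(s))
  byte[2]=0xD7 cont=1 payload=0x57=87: acc |= 87<<0 -> acc=87 shift=7
  byte[3]=0xC7 cont=1 payload=0x47=71: acc |= 71<<7 -> acc=9175 shift=14
  byte[4]=0x53 cont=0 payload=0x53=83: acc |= 83<<14 -> acc=1369047 shift=21 [end]
Varint 2: bytes[2:5] = D7 C7 53 -> value 1369047 (3 byte(s))
  byte[5]=0xA3 cont=1 payload=0x23=35: acc |= 35<<0 -> acc=35 shift=7
  byte[6]=0xAB cont=1 payload=0x2B=43: acc |= 43<<7 -> acc=5539 shift=14
  byte[7]=0x59 cont=0 payload=0x59=89: acc |= 89<<14 -> acc=1463715 shift=21 [end]
Varint 3: bytes[5:8] = A3 AB 59 -> value 1463715 (3 byte(s))
  byte[8]=0xBB cont=1 payload=0x3B=59: acc |= 59<<0 -> acc=59 shift=7
  byte[9]=0x7A cont=0 payload=0x7A=122: acc |= 122<<7 -> acc=15675 shift=14 [end]
Varint 4: bytes[8:10] = BB 7A -> value 15675 (2 byte(s))
  byte[10]=0xA7 cont=1 payload=0x27=39: acc |= 39<<0 -> acc=39 shift=7
  byte[11]=0xB1 cont=1 payload=0x31=49: acc |= 49<<7 -> acc=6311 shift=14
  byte[12]=0x70 cont=0 payload=0x70=112: acc |= 112<<14 -> acc=1841319 shift=21 [end]
Varint 5: bytes[10:13] = A7 B1 70 -> value 1841319 (3 byte(s))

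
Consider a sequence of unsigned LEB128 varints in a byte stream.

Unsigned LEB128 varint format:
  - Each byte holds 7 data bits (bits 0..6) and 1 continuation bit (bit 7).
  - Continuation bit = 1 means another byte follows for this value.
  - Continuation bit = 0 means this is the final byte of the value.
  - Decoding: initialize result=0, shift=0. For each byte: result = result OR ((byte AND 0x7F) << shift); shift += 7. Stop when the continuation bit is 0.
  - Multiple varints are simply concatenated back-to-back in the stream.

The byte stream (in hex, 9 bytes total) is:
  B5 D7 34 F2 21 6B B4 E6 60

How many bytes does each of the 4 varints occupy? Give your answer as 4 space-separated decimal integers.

Answer: 3 2 1 3

Derivation:
  byte[0]=0xB5 cont=1 payload=0x35=53: acc |= 53<<0 -> acc=53 shift=7
  byte[1]=0xD7 cont=1 payload=0x57=87: acc |= 87<<7 -> acc=11189 shift=14
  byte[2]=0x34 cont=0 payload=0x34=52: acc |= 52<<14 -> acc=863157 shift=21 [end]
Varint 1: bytes[0:3] = B5 D7 34 -> value 863157 (3 byte(s))
  byte[3]=0xF2 cont=1 payload=0x72=114: acc |= 114<<0 -> acc=114 shift=7
  byte[4]=0x21 cont=0 payload=0x21=33: acc |= 33<<7 -> acc=4338 shift=14 [end]
Varint 2: bytes[3:5] = F2 21 -> value 4338 (2 byte(s))
  byte[5]=0x6B cont=0 payload=0x6B=107: acc |= 107<<0 -> acc=107 shift=7 [end]
Varint 3: bytes[5:6] = 6B -> value 107 (1 byte(s))
  byte[6]=0xB4 cont=1 payload=0x34=52: acc |= 52<<0 -> acc=52 shift=7
  byte[7]=0xE6 cont=1 payload=0x66=102: acc |= 102<<7 -> acc=13108 shift=14
  byte[8]=0x60 cont=0 payload=0x60=96: acc |= 96<<14 -> acc=1585972 shift=21 [end]
Varint 4: bytes[6:9] = B4 E6 60 -> value 1585972 (3 byte(s))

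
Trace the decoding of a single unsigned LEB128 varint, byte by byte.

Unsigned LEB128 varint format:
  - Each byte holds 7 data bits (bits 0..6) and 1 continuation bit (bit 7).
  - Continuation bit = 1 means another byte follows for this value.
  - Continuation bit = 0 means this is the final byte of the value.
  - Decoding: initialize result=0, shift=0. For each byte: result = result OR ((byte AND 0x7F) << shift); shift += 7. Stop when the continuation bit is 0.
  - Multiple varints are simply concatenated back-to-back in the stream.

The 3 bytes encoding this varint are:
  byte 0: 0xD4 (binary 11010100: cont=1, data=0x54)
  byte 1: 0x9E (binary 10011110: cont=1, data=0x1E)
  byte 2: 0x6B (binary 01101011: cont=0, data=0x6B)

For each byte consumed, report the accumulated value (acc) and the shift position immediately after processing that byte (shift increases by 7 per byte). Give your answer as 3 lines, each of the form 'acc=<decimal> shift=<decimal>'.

byte 0=0xD4: payload=0x54=84, contrib = 84<<0 = 84; acc -> 84, shift -> 7
byte 1=0x9E: payload=0x1E=30, contrib = 30<<7 = 3840; acc -> 3924, shift -> 14
byte 2=0x6B: payload=0x6B=107, contrib = 107<<14 = 1753088; acc -> 1757012, shift -> 21

Answer: acc=84 shift=7
acc=3924 shift=14
acc=1757012 shift=21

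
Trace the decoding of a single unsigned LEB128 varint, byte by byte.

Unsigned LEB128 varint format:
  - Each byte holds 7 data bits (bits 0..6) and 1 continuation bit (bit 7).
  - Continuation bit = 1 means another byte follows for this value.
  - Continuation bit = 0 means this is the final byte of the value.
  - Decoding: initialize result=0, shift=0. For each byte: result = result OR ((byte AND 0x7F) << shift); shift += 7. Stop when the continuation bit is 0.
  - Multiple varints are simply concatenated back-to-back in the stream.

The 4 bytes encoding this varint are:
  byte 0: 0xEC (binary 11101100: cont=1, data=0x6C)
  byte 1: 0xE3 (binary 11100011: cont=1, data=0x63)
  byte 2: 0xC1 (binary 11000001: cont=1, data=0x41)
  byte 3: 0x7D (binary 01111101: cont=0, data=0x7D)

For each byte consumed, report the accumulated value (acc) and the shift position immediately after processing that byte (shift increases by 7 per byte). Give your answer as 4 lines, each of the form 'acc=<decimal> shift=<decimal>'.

byte 0=0xEC: payload=0x6C=108, contrib = 108<<0 = 108; acc -> 108, shift -> 7
byte 1=0xE3: payload=0x63=99, contrib = 99<<7 = 12672; acc -> 12780, shift -> 14
byte 2=0xC1: payload=0x41=65, contrib = 65<<14 = 1064960; acc -> 1077740, shift -> 21
byte 3=0x7D: payload=0x7D=125, contrib = 125<<21 = 262144000; acc -> 263221740, shift -> 28

Answer: acc=108 shift=7
acc=12780 shift=14
acc=1077740 shift=21
acc=263221740 shift=28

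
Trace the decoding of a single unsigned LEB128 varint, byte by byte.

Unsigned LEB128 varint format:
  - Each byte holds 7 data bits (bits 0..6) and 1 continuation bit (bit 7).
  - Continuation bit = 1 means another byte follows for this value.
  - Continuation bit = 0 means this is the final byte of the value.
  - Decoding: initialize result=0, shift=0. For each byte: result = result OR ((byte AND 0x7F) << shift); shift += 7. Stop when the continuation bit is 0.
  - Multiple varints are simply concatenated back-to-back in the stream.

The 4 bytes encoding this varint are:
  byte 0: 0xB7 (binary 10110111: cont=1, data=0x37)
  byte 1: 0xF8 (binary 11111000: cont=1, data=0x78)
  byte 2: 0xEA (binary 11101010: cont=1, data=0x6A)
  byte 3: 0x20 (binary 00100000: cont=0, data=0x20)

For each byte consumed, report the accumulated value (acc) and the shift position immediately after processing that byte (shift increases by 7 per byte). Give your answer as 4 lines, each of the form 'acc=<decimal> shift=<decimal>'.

byte 0=0xB7: payload=0x37=55, contrib = 55<<0 = 55; acc -> 55, shift -> 7
byte 1=0xF8: payload=0x78=120, contrib = 120<<7 = 15360; acc -> 15415, shift -> 14
byte 2=0xEA: payload=0x6A=106, contrib = 106<<14 = 1736704; acc -> 1752119, shift -> 21
byte 3=0x20: payload=0x20=32, contrib = 32<<21 = 67108864; acc -> 68860983, shift -> 28

Answer: acc=55 shift=7
acc=15415 shift=14
acc=1752119 shift=21
acc=68860983 shift=28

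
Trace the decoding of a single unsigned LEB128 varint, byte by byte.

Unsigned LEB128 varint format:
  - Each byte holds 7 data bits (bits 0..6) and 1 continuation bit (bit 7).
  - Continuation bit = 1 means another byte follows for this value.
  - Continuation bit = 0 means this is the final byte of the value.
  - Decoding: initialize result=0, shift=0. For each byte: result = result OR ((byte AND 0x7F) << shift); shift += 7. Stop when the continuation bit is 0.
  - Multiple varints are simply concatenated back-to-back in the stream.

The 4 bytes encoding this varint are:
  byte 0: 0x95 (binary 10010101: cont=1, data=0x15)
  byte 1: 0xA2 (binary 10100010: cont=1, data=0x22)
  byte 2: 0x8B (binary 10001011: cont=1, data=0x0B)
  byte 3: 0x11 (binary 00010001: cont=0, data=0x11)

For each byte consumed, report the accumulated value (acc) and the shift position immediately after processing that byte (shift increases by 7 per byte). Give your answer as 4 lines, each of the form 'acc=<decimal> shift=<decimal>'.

byte 0=0x95: payload=0x15=21, contrib = 21<<0 = 21; acc -> 21, shift -> 7
byte 1=0xA2: payload=0x22=34, contrib = 34<<7 = 4352; acc -> 4373, shift -> 14
byte 2=0x8B: payload=0x0B=11, contrib = 11<<14 = 180224; acc -> 184597, shift -> 21
byte 3=0x11: payload=0x11=17, contrib = 17<<21 = 35651584; acc -> 35836181, shift -> 28

Answer: acc=21 shift=7
acc=4373 shift=14
acc=184597 shift=21
acc=35836181 shift=28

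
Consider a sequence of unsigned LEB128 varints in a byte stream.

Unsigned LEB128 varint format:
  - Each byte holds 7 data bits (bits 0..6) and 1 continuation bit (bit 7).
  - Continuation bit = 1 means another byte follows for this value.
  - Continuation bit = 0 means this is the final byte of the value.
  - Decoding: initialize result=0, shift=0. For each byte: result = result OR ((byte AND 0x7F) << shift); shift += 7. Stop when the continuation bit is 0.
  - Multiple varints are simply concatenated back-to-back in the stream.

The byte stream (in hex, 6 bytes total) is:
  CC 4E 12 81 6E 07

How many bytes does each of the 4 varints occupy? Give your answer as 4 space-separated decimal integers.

Answer: 2 1 2 1

Derivation:
  byte[0]=0xCC cont=1 payload=0x4C=76: acc |= 76<<0 -> acc=76 shift=7
  byte[1]=0x4E cont=0 payload=0x4E=78: acc |= 78<<7 -> acc=10060 shift=14 [end]
Varint 1: bytes[0:2] = CC 4E -> value 10060 (2 byte(s))
  byte[2]=0x12 cont=0 payload=0x12=18: acc |= 18<<0 -> acc=18 shift=7 [end]
Varint 2: bytes[2:3] = 12 -> value 18 (1 byte(s))
  byte[3]=0x81 cont=1 payload=0x01=1: acc |= 1<<0 -> acc=1 shift=7
  byte[4]=0x6E cont=0 payload=0x6E=110: acc |= 110<<7 -> acc=14081 shift=14 [end]
Varint 3: bytes[3:5] = 81 6E -> value 14081 (2 byte(s))
  byte[5]=0x07 cont=0 payload=0x07=7: acc |= 7<<0 -> acc=7 shift=7 [end]
Varint 4: bytes[5:6] = 07 -> value 7 (1 byte(s))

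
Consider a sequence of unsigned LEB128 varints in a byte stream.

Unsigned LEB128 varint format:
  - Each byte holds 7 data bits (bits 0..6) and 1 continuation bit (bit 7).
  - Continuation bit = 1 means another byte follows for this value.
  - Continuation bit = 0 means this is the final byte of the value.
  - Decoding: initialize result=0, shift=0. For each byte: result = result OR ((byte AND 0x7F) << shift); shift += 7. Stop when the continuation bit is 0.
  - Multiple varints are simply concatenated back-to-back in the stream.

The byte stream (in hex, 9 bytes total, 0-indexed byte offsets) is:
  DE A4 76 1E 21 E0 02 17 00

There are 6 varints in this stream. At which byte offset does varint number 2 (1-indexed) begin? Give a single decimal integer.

  byte[0]=0xDE cont=1 payload=0x5E=94: acc |= 94<<0 -> acc=94 shift=7
  byte[1]=0xA4 cont=1 payload=0x24=36: acc |= 36<<7 -> acc=4702 shift=14
  byte[2]=0x76 cont=0 payload=0x76=118: acc |= 118<<14 -> acc=1938014 shift=21 [end]
Varint 1: bytes[0:3] = DE A4 76 -> value 1938014 (3 byte(s))
  byte[3]=0x1E cont=0 payload=0x1E=30: acc |= 30<<0 -> acc=30 shift=7 [end]
Varint 2: bytes[3:4] = 1E -> value 30 (1 byte(s))
  byte[4]=0x21 cont=0 payload=0x21=33: acc |= 33<<0 -> acc=33 shift=7 [end]
Varint 3: bytes[4:5] = 21 -> value 33 (1 byte(s))
  byte[5]=0xE0 cont=1 payload=0x60=96: acc |= 96<<0 -> acc=96 shift=7
  byte[6]=0x02 cont=0 payload=0x02=2: acc |= 2<<7 -> acc=352 shift=14 [end]
Varint 4: bytes[5:7] = E0 02 -> value 352 (2 byte(s))
  byte[7]=0x17 cont=0 payload=0x17=23: acc |= 23<<0 -> acc=23 shift=7 [end]
Varint 5: bytes[7:8] = 17 -> value 23 (1 byte(s))
  byte[8]=0x00 cont=0 payload=0x00=0: acc |= 0<<0 -> acc=0 shift=7 [end]
Varint 6: bytes[8:9] = 00 -> value 0 (1 byte(s))

Answer: 3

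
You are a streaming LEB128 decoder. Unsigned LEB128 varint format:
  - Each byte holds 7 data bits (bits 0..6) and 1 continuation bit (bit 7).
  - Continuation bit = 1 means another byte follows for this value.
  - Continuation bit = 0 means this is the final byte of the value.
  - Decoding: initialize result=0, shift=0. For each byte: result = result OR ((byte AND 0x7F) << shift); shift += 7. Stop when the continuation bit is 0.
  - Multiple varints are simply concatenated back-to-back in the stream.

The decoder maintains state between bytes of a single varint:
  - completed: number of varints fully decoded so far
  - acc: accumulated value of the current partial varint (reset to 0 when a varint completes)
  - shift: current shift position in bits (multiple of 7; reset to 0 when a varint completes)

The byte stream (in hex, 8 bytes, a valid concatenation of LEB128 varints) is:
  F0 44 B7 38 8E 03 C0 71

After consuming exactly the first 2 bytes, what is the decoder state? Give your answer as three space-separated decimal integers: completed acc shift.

Answer: 1 0 0

Derivation:
byte[0]=0xF0 cont=1 payload=0x70: acc |= 112<<0 -> completed=0 acc=112 shift=7
byte[1]=0x44 cont=0 payload=0x44: varint #1 complete (value=8816); reset -> completed=1 acc=0 shift=0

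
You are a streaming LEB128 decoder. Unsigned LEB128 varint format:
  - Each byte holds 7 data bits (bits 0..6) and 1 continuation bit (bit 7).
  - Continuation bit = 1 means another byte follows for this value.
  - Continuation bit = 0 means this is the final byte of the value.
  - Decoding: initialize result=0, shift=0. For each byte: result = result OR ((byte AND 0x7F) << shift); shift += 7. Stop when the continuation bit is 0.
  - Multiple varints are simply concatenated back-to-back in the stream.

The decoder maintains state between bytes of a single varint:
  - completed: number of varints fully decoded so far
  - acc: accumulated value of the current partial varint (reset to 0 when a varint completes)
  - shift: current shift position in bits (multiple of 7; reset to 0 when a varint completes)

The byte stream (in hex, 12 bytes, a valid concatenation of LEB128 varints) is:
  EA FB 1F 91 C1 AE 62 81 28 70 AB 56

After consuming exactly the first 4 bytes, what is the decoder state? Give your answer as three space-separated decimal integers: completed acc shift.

Answer: 1 17 7

Derivation:
byte[0]=0xEA cont=1 payload=0x6A: acc |= 106<<0 -> completed=0 acc=106 shift=7
byte[1]=0xFB cont=1 payload=0x7B: acc |= 123<<7 -> completed=0 acc=15850 shift=14
byte[2]=0x1F cont=0 payload=0x1F: varint #1 complete (value=523754); reset -> completed=1 acc=0 shift=0
byte[3]=0x91 cont=1 payload=0x11: acc |= 17<<0 -> completed=1 acc=17 shift=7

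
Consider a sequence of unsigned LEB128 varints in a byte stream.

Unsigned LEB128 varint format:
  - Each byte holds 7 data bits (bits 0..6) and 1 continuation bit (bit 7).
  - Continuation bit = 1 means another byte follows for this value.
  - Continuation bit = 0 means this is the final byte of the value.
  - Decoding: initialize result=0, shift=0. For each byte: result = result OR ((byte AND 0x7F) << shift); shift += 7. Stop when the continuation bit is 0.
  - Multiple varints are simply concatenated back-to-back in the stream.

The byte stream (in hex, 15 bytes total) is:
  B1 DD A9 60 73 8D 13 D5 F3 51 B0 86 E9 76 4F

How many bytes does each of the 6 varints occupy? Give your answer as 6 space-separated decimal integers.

  byte[0]=0xB1 cont=1 payload=0x31=49: acc |= 49<<0 -> acc=49 shift=7
  byte[1]=0xDD cont=1 payload=0x5D=93: acc |= 93<<7 -> acc=11953 shift=14
  byte[2]=0xA9 cont=1 payload=0x29=41: acc |= 41<<14 -> acc=683697 shift=21
  byte[3]=0x60 cont=0 payload=0x60=96: acc |= 96<<21 -> acc=202010289 shift=28 [end]
Varint 1: bytes[0:4] = B1 DD A9 60 -> value 202010289 (4 byte(s))
  byte[4]=0x73 cont=0 payload=0x73=115: acc |= 115<<0 -> acc=115 shift=7 [end]
Varint 2: bytes[4:5] = 73 -> value 115 (1 byte(s))
  byte[5]=0x8D cont=1 payload=0x0D=13: acc |= 13<<0 -> acc=13 shift=7
  byte[6]=0x13 cont=0 payload=0x13=19: acc |= 19<<7 -> acc=2445 shift=14 [end]
Varint 3: bytes[5:7] = 8D 13 -> value 2445 (2 byte(s))
  byte[7]=0xD5 cont=1 payload=0x55=85: acc |= 85<<0 -> acc=85 shift=7
  byte[8]=0xF3 cont=1 payload=0x73=115: acc |= 115<<7 -> acc=14805 shift=14
  byte[9]=0x51 cont=0 payload=0x51=81: acc |= 81<<14 -> acc=1341909 shift=21 [end]
Varint 4: bytes[7:10] = D5 F3 51 -> value 1341909 (3 byte(s))
  byte[10]=0xB0 cont=1 payload=0x30=48: acc |= 48<<0 -> acc=48 shift=7
  byte[11]=0x86 cont=1 payload=0x06=6: acc |= 6<<7 -> acc=816 shift=14
  byte[12]=0xE9 cont=1 payload=0x69=105: acc |= 105<<14 -> acc=1721136 shift=21
  byte[13]=0x76 cont=0 payload=0x76=118: acc |= 118<<21 -> acc=249185072 shift=28 [end]
Varint 5: bytes[10:14] = B0 86 E9 76 -> value 249185072 (4 byte(s))
  byte[14]=0x4F cont=0 payload=0x4F=79: acc |= 79<<0 -> acc=79 shift=7 [end]
Varint 6: bytes[14:15] = 4F -> value 79 (1 byte(s))

Answer: 4 1 2 3 4 1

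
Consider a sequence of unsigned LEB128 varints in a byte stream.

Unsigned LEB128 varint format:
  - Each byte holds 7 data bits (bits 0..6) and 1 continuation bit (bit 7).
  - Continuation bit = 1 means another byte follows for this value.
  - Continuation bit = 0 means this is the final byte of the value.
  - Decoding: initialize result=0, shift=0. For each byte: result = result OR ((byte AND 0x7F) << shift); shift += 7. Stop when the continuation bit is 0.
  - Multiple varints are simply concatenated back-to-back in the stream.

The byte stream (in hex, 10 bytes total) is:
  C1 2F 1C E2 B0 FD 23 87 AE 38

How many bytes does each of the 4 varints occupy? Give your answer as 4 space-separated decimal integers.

Answer: 2 1 4 3

Derivation:
  byte[0]=0xC1 cont=1 payload=0x41=65: acc |= 65<<0 -> acc=65 shift=7
  byte[1]=0x2F cont=0 payload=0x2F=47: acc |= 47<<7 -> acc=6081 shift=14 [end]
Varint 1: bytes[0:2] = C1 2F -> value 6081 (2 byte(s))
  byte[2]=0x1C cont=0 payload=0x1C=28: acc |= 28<<0 -> acc=28 shift=7 [end]
Varint 2: bytes[2:3] = 1C -> value 28 (1 byte(s))
  byte[3]=0xE2 cont=1 payload=0x62=98: acc |= 98<<0 -> acc=98 shift=7
  byte[4]=0xB0 cont=1 payload=0x30=48: acc |= 48<<7 -> acc=6242 shift=14
  byte[5]=0xFD cont=1 payload=0x7D=125: acc |= 125<<14 -> acc=2054242 shift=21
  byte[6]=0x23 cont=0 payload=0x23=35: acc |= 35<<21 -> acc=75454562 shift=28 [end]
Varint 3: bytes[3:7] = E2 B0 FD 23 -> value 75454562 (4 byte(s))
  byte[7]=0x87 cont=1 payload=0x07=7: acc |= 7<<0 -> acc=7 shift=7
  byte[8]=0xAE cont=1 payload=0x2E=46: acc |= 46<<7 -> acc=5895 shift=14
  byte[9]=0x38 cont=0 payload=0x38=56: acc |= 56<<14 -> acc=923399 shift=21 [end]
Varint 4: bytes[7:10] = 87 AE 38 -> value 923399 (3 byte(s))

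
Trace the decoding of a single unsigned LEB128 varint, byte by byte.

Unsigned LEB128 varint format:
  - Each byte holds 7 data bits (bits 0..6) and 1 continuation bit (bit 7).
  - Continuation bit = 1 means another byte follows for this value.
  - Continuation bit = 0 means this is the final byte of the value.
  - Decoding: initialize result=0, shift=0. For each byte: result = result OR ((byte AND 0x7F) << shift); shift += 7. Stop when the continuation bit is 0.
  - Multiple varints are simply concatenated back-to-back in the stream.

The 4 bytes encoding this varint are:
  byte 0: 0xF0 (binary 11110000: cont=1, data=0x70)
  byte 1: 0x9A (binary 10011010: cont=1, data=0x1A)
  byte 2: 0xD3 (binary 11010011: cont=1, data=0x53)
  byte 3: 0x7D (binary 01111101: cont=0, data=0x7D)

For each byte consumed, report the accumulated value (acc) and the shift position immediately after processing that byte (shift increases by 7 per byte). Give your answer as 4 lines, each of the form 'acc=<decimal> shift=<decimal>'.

byte 0=0xF0: payload=0x70=112, contrib = 112<<0 = 112; acc -> 112, shift -> 7
byte 1=0x9A: payload=0x1A=26, contrib = 26<<7 = 3328; acc -> 3440, shift -> 14
byte 2=0xD3: payload=0x53=83, contrib = 83<<14 = 1359872; acc -> 1363312, shift -> 21
byte 3=0x7D: payload=0x7D=125, contrib = 125<<21 = 262144000; acc -> 263507312, shift -> 28

Answer: acc=112 shift=7
acc=3440 shift=14
acc=1363312 shift=21
acc=263507312 shift=28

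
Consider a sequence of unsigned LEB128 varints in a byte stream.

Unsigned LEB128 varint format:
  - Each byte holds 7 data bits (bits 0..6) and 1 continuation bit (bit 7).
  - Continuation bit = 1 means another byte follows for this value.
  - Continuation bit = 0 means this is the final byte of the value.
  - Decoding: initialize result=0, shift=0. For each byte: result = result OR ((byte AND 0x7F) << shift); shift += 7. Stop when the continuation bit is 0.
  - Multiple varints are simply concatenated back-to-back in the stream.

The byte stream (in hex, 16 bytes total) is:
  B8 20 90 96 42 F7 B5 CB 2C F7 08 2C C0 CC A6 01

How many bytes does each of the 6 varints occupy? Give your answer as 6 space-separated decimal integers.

  byte[0]=0xB8 cont=1 payload=0x38=56: acc |= 56<<0 -> acc=56 shift=7
  byte[1]=0x20 cont=0 payload=0x20=32: acc |= 32<<7 -> acc=4152 shift=14 [end]
Varint 1: bytes[0:2] = B8 20 -> value 4152 (2 byte(s))
  byte[2]=0x90 cont=1 payload=0x10=16: acc |= 16<<0 -> acc=16 shift=7
  byte[3]=0x96 cont=1 payload=0x16=22: acc |= 22<<7 -> acc=2832 shift=14
  byte[4]=0x42 cont=0 payload=0x42=66: acc |= 66<<14 -> acc=1084176 shift=21 [end]
Varint 2: bytes[2:5] = 90 96 42 -> value 1084176 (3 byte(s))
  byte[5]=0xF7 cont=1 payload=0x77=119: acc |= 119<<0 -> acc=119 shift=7
  byte[6]=0xB5 cont=1 payload=0x35=53: acc |= 53<<7 -> acc=6903 shift=14
  byte[7]=0xCB cont=1 payload=0x4B=75: acc |= 75<<14 -> acc=1235703 shift=21
  byte[8]=0x2C cont=0 payload=0x2C=44: acc |= 44<<21 -> acc=93510391 shift=28 [end]
Varint 3: bytes[5:9] = F7 B5 CB 2C -> value 93510391 (4 byte(s))
  byte[9]=0xF7 cont=1 payload=0x77=119: acc |= 119<<0 -> acc=119 shift=7
  byte[10]=0x08 cont=0 payload=0x08=8: acc |= 8<<7 -> acc=1143 shift=14 [end]
Varint 4: bytes[9:11] = F7 08 -> value 1143 (2 byte(s))
  byte[11]=0x2C cont=0 payload=0x2C=44: acc |= 44<<0 -> acc=44 shift=7 [end]
Varint 5: bytes[11:12] = 2C -> value 44 (1 byte(s))
  byte[12]=0xC0 cont=1 payload=0x40=64: acc |= 64<<0 -> acc=64 shift=7
  byte[13]=0xCC cont=1 payload=0x4C=76: acc |= 76<<7 -> acc=9792 shift=14
  byte[14]=0xA6 cont=1 payload=0x26=38: acc |= 38<<14 -> acc=632384 shift=21
  byte[15]=0x01 cont=0 payload=0x01=1: acc |= 1<<21 -> acc=2729536 shift=28 [end]
Varint 6: bytes[12:16] = C0 CC A6 01 -> value 2729536 (4 byte(s))

Answer: 2 3 4 2 1 4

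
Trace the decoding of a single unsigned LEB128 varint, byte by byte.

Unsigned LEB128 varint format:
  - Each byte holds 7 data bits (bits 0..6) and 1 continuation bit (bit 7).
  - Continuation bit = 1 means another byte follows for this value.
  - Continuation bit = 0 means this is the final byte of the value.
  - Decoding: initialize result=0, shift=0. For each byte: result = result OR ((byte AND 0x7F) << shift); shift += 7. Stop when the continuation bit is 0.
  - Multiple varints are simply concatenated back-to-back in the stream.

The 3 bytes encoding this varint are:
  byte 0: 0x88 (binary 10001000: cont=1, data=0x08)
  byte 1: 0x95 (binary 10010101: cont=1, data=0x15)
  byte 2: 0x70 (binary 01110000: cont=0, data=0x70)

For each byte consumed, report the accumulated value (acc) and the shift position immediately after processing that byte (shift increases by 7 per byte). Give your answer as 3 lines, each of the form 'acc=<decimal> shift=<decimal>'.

Answer: acc=8 shift=7
acc=2696 shift=14
acc=1837704 shift=21

Derivation:
byte 0=0x88: payload=0x08=8, contrib = 8<<0 = 8; acc -> 8, shift -> 7
byte 1=0x95: payload=0x15=21, contrib = 21<<7 = 2688; acc -> 2696, shift -> 14
byte 2=0x70: payload=0x70=112, contrib = 112<<14 = 1835008; acc -> 1837704, shift -> 21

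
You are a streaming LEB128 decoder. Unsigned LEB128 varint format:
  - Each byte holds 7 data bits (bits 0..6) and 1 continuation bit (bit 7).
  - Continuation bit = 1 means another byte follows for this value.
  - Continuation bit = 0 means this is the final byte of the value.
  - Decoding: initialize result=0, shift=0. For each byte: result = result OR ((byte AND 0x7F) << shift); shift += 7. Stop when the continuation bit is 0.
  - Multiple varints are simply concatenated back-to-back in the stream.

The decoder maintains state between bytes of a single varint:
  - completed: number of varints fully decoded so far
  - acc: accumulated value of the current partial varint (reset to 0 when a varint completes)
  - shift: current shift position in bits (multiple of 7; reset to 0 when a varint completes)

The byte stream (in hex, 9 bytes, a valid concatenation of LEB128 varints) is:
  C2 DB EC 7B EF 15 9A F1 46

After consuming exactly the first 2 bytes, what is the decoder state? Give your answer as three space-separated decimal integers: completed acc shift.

Answer: 0 11714 14

Derivation:
byte[0]=0xC2 cont=1 payload=0x42: acc |= 66<<0 -> completed=0 acc=66 shift=7
byte[1]=0xDB cont=1 payload=0x5B: acc |= 91<<7 -> completed=0 acc=11714 shift=14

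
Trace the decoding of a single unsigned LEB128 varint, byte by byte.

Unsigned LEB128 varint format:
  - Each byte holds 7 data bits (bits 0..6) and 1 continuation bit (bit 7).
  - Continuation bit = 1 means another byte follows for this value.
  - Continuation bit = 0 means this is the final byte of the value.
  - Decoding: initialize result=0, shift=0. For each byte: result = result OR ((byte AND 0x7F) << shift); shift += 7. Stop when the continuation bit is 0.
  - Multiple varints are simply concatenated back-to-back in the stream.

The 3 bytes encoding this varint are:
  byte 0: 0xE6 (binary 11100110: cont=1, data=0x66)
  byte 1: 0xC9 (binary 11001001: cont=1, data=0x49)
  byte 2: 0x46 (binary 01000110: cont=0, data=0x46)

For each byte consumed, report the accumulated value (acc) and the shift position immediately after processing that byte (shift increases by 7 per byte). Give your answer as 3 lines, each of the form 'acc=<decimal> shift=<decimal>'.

Answer: acc=102 shift=7
acc=9446 shift=14
acc=1156326 shift=21

Derivation:
byte 0=0xE6: payload=0x66=102, contrib = 102<<0 = 102; acc -> 102, shift -> 7
byte 1=0xC9: payload=0x49=73, contrib = 73<<7 = 9344; acc -> 9446, shift -> 14
byte 2=0x46: payload=0x46=70, contrib = 70<<14 = 1146880; acc -> 1156326, shift -> 21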